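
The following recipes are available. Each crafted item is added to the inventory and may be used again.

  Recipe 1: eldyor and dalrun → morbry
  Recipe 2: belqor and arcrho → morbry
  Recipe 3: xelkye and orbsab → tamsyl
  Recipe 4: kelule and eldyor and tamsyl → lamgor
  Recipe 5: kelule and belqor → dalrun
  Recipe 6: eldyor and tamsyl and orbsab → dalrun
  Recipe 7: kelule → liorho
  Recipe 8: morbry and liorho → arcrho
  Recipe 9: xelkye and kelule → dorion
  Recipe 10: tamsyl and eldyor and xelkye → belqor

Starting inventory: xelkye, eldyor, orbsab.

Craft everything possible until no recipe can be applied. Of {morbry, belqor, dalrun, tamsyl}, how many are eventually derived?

xelkye and orbsab → tamsyl (Recipe 3).
Using Recipe 6, eldyor, tamsyl, and orbsab make dalrun.
tamsyl and eldyor and xelkye → belqor (Recipe 10).
eldyor and dalrun → morbry (Recipe 1).
morbry: reached.
belqor: reached.
dalrun: reached.
tamsyl: reached.
All 4 are reached.

4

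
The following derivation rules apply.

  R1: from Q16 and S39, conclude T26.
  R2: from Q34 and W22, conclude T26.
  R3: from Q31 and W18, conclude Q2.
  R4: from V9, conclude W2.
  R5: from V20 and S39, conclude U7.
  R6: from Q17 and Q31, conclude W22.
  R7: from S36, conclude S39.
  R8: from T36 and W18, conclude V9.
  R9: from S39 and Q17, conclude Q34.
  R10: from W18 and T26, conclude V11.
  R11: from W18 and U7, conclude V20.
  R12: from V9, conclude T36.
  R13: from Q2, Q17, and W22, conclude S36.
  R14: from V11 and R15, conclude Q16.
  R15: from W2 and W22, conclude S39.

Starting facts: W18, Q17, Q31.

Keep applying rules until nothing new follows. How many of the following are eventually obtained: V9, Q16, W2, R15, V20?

V9 would need T36 and W18 (R8), but T36 is never established.
Q16 would need V11 and R15 (R14), but R15 is never established.
W2 would need V9 (R4), but V9 is never established.
No rule produces R15, and it is not given.
V20 would need W18 and U7 (R11), but U7 is never established.
None of the 5 are reached.

0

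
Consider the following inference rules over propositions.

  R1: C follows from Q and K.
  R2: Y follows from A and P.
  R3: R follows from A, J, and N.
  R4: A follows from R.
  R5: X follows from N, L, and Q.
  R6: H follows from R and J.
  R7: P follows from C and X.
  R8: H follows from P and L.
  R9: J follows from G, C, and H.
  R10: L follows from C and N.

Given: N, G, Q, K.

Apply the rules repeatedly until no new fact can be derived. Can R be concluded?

R would need A, J, and N (R3), but A is never established.

No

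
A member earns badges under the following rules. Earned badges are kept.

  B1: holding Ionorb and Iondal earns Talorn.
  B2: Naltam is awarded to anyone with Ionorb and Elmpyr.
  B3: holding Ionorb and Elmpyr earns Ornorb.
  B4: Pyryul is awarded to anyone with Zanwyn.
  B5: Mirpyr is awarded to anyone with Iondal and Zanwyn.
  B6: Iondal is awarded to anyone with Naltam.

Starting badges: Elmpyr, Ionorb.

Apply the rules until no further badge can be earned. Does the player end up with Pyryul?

No

Pyryul would need Zanwyn (B4), but Zanwyn is never earned.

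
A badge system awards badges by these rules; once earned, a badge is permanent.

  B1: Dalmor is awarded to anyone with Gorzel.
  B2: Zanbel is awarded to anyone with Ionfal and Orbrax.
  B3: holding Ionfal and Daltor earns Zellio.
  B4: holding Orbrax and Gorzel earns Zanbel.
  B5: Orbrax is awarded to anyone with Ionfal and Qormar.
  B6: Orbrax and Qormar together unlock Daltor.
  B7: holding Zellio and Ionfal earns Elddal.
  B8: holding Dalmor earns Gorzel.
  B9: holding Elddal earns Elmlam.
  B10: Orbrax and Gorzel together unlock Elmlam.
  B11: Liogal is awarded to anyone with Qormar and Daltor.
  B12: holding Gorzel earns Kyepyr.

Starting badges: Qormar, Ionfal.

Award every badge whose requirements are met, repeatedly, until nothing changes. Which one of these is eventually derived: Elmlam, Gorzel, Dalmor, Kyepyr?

Elmlam

With Ionfal and Qormar, Orbrax is earned (B5).
With Orbrax and Qormar, Daltor is earned (B6).
With Ionfal and Daltor, Zellio is earned (B3).
With Zellio and Ionfal, Elddal is earned (B7).
With Elddal, Elmlam is earned (B9).
Kyepyr would need Gorzel (B12), but Gorzel is never earned. Gorzel would need Dalmor (B8), but Dalmor is never earned. Dalmor would need Gorzel (B1), but Gorzel is never earned.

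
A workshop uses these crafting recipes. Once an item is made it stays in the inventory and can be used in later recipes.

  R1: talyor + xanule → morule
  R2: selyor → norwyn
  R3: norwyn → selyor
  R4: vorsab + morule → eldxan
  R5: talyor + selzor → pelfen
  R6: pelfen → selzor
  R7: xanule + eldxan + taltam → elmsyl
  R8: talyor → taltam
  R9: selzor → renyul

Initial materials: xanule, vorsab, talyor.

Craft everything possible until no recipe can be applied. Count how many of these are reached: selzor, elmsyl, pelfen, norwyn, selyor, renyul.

1

talyor + xanule → morule (R1).
Using R8, talyor makes taltam.
vorsab + morule → eldxan (R4).
Using R7, xanule, eldxan, and taltam make elmsyl.
selzor would need pelfen (R6), but pelfen is never obtained.
elmsyl: reached.
pelfen would need talyor and selzor (R5), but selzor is never obtained.
norwyn would need selyor (R2), but selyor is never obtained.
selyor would need norwyn (R3), but norwyn is never obtained.
renyul would need selzor (R9), but selzor is never obtained.
Reached: elmsyl — 1 of the 6.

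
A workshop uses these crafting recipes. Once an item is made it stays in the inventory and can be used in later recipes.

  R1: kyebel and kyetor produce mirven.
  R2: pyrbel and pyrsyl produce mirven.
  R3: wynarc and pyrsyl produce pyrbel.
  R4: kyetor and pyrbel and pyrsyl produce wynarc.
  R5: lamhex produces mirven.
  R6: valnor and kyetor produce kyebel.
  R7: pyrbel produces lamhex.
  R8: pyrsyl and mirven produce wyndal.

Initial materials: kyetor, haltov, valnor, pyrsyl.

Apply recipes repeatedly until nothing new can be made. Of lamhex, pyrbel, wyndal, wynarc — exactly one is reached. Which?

Using R6, valnor and kyetor make kyebel.
kyebel and kyetor → mirven (R1).
Using R8, pyrsyl and mirven make wyndal.
lamhex would need pyrbel (R7), but pyrbel is never obtained. pyrbel would need wynarc and pyrsyl (R3), but wynarc is never obtained. wynarc would need kyetor, pyrbel, and pyrsyl (R4), but pyrbel is never obtained.

wyndal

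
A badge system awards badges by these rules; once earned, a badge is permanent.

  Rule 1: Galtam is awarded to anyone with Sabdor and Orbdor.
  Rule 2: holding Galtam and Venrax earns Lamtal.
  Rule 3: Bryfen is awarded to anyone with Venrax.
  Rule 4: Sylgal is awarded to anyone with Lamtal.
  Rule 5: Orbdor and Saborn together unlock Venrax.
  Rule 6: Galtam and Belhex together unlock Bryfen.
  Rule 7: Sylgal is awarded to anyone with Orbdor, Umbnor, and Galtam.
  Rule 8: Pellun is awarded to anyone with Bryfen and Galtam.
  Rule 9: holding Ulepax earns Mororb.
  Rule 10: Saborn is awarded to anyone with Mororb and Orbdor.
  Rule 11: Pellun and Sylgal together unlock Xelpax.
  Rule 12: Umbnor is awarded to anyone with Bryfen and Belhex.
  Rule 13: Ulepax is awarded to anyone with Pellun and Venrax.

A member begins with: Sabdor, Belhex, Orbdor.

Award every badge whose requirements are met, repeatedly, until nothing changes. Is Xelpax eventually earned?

Yes

With Sabdor and Orbdor, Galtam is earned (Rule 1).
With Galtam and Belhex, Bryfen is earned (Rule 6).
With Bryfen and Galtam, Pellun is earned (Rule 8).
With Bryfen and Belhex, Umbnor is earned (Rule 12).
With Orbdor, Umbnor, and Galtam, Sylgal is earned (Rule 7).
With Pellun and Sylgal, Xelpax is earned (Rule 11).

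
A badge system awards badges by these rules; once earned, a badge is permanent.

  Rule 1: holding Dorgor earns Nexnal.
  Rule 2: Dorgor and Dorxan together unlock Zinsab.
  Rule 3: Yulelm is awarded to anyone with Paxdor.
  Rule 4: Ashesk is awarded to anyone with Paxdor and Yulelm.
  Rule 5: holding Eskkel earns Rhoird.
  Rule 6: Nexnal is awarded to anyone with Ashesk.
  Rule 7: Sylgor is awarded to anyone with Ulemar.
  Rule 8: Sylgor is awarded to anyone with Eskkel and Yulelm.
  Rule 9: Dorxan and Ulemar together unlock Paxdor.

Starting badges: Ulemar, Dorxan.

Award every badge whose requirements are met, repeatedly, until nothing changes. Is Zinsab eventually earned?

Zinsab would need Dorgor and Dorxan (Rule 2), but Dorgor is never earned.

No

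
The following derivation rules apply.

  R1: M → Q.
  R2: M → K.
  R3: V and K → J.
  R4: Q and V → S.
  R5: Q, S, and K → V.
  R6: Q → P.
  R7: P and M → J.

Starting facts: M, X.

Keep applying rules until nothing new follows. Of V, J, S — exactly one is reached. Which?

J

From M, R1 gives Q.
From Q, R6 gives P.
P and M hold, so J follows (R7).
S would need Q and V (R4), but V is never established. V would need Q, S, and K (R5), but S is never established.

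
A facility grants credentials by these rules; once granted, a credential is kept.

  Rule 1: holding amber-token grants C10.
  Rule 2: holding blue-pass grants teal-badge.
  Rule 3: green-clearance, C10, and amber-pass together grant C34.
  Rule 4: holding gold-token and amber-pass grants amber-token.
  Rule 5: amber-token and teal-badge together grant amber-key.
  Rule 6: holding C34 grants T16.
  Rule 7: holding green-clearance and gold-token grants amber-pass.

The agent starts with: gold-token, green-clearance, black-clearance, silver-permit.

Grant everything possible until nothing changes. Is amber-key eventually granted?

amber-key would need amber-token and teal-badge (Rule 5), but teal-badge is never granted.

No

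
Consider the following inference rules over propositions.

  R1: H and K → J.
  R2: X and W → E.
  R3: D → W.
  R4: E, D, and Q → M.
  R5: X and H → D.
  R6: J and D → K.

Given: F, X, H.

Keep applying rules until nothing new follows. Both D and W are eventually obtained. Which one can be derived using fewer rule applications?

D

D: From X and H, R5 gives D. [1 rule application]
W: X and H hold, so D follows (R5). D holds, so W follows (R3). [2 rule applications]
D needs fewer.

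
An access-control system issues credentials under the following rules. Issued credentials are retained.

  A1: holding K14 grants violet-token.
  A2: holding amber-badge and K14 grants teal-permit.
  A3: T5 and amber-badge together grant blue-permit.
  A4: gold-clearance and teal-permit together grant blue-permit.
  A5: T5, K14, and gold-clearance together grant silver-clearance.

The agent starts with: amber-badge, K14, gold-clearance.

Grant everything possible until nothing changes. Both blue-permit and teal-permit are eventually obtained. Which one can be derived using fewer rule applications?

teal-permit

teal-permit: Holding amber-badge and K14 grants teal-permit (A2). [1 rule application]
blue-permit: Holding amber-badge and K14 grants teal-permit (A2). Holding gold-clearance and teal-permit grants blue-permit (A4). [2 rule applications]
teal-permit needs fewer.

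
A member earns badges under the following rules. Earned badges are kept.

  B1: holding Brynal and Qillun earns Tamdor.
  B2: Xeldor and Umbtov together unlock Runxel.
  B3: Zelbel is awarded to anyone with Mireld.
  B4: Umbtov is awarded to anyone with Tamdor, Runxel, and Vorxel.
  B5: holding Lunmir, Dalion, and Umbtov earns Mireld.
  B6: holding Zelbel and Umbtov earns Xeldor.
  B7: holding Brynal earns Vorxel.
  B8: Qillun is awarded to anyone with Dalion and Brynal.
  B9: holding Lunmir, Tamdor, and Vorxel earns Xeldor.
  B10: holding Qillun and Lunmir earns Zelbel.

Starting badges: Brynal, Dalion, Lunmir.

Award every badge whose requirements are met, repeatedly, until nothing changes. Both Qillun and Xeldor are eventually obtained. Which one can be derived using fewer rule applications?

Qillun: With Dalion and Brynal, Qillun is earned (B8). [1 rule application]
Xeldor: With Dalion and Brynal, Qillun is earned (B8). With Brynal, Vorxel is earned (B7). With Brynal and Qillun, Tamdor is earned (B1). With Lunmir, Tamdor, and Vorxel, Xeldor is earned (B9). [4 rule applications]
Qillun needs fewer.

Qillun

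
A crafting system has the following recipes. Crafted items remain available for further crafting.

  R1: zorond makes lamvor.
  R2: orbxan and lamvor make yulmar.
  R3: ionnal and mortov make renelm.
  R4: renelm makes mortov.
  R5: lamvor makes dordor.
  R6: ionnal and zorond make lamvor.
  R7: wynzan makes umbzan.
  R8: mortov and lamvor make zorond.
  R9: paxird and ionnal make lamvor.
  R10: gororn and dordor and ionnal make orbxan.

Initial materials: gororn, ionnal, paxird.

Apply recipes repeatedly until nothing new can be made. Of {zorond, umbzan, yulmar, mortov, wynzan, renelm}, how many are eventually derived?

1

paxird and ionnal → lamvor (R9).
lamvor → dordor (R5).
gororn and dordor and ionnal → orbxan (R10).
orbxan and lamvor → yulmar (R2).
zorond would need mortov and lamvor (R8), but mortov is never obtained.
umbzan would need wynzan (R7), but wynzan is never obtained.
yulmar: reached.
mortov would need renelm (R4), but renelm is never obtained.
No rule produces wynzan, and it is not given.
renelm would need ionnal and mortov (R3), but mortov is never obtained.
Reached: yulmar — 1 of the 6.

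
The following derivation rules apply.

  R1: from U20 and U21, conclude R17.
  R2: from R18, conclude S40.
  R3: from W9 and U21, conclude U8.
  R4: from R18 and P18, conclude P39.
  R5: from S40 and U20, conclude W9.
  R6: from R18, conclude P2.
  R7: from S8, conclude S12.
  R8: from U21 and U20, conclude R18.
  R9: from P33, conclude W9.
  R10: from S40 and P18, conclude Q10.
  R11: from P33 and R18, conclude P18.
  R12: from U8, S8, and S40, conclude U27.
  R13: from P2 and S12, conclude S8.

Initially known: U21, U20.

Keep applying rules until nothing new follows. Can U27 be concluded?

No

U27 would need U8, S8, and S40 (R12), but S8 is never established.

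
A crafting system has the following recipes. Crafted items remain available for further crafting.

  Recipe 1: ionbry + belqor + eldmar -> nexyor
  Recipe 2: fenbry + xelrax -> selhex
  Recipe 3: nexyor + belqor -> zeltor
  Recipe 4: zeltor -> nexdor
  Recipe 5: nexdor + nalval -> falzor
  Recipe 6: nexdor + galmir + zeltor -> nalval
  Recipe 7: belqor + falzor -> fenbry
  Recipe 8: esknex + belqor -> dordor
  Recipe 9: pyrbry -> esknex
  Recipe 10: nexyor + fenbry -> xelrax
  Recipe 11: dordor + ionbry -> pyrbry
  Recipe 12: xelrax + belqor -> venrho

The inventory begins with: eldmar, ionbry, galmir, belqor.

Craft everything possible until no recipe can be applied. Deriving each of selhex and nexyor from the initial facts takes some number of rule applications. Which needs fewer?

nexyor: ionbry + belqor + eldmar -> nexyor (Recipe 1). [1 rule application]
selhex: Using Recipe 1, ionbry, belqor, and eldmar make nexyor. Using Recipe 3, nexyor and belqor make zeltor. zeltor -> nexdor (Recipe 4). nexdor + galmir + zeltor -> nalval (Recipe 6). Using Recipe 5, nexdor and nalval make falzor. Using Recipe 7, belqor and falzor make fenbry. nexyor + fenbry -> xelrax (Recipe 10). fenbry + xelrax -> selhex (Recipe 2). [8 rule applications]
nexyor needs fewer.

nexyor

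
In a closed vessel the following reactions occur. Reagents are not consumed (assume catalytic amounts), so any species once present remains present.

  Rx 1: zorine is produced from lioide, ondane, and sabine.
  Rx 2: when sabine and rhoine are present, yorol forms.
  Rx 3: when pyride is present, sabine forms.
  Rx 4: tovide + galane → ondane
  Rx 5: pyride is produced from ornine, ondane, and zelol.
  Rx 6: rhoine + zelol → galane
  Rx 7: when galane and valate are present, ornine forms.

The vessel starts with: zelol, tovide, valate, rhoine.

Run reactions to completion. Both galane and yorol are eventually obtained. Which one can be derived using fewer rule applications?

galane: rhoine and zelol present → galane forms (Rx 6). [1 rule application]
yorol: rhoine and zelol present → galane forms (Rx 6). galane and valate present → ornine forms (Rx 7). tovide and galane present → ondane forms (Rx 4). ornine, ondane, and zelol present → pyride forms (Rx 5). pyride present → sabine forms (Rx 3). sabine and rhoine present → yorol forms (Rx 2). [6 rule applications]
galane needs fewer.

galane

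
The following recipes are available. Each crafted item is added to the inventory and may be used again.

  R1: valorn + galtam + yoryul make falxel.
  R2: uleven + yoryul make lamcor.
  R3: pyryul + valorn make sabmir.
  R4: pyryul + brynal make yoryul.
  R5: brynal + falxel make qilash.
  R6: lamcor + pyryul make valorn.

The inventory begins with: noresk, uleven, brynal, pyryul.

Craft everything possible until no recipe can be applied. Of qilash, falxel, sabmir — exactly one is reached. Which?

pyryul + brynal → yoryul (R4).
Using R2, uleven and yoryul make lamcor.
Using R6, lamcor and pyryul make valorn.
Using R3, pyryul and valorn make sabmir.
qilash would need brynal and falxel (R5), but falxel is never obtained. falxel would need valorn, galtam, and yoryul (R1), but galtam is never obtained.

sabmir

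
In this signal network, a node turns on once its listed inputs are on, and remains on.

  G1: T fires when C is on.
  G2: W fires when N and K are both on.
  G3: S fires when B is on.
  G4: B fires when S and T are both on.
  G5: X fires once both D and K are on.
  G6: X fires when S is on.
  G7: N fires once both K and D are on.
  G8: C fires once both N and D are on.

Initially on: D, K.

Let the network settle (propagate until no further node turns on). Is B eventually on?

B would need S and T (G4), but S never turns on.

No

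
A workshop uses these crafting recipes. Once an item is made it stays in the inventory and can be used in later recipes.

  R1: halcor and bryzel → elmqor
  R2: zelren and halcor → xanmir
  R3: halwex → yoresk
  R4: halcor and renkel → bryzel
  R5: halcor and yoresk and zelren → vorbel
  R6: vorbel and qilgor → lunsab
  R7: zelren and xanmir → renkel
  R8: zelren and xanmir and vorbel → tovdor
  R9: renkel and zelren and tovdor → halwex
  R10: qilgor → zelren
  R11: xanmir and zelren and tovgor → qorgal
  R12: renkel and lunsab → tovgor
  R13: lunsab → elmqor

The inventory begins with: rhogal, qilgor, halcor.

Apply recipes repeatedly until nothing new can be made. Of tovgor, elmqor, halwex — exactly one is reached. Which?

elmqor

qilgor → zelren (R10).
Using R2, zelren and halcor make xanmir.
Using R7, zelren and xanmir make renkel.
halcor and renkel → bryzel (R4).
halcor and bryzel → elmqor (R1).
halwex would need renkel, zelren, and tovdor (R9), but tovdor is never obtained. tovgor would need renkel and lunsab (R12), but lunsab is never obtained.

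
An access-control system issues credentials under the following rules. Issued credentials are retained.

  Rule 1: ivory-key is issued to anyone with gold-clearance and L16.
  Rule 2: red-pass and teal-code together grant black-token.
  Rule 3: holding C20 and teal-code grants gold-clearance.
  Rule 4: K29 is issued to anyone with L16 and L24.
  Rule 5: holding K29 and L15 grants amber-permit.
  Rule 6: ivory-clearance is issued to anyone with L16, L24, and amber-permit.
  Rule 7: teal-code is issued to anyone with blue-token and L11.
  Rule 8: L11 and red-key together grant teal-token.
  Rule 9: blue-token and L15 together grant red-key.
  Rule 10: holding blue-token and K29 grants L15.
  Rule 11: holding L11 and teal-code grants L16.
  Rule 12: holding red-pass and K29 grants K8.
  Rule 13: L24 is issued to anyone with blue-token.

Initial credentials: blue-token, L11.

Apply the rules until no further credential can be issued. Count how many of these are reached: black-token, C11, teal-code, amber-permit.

Holding blue-token and L11 grants teal-code (Rule 7).
Holding blue-token grants L24 (Rule 13).
Holding L11 and teal-code grants L16 (Rule 11).
Holding L16 and L24 grants K29 (Rule 4).
Holding blue-token and K29 grants L15 (Rule 10).
Holding K29 and L15 grants amber-permit (Rule 5).
black-token would need red-pass and teal-code (Rule 2), but red-pass is never granted.
No rule produces C11, and it is not given.
teal-code: reached.
amber-permit: reached.
Reached: teal-code and amber-permit — 2 of the 4.

2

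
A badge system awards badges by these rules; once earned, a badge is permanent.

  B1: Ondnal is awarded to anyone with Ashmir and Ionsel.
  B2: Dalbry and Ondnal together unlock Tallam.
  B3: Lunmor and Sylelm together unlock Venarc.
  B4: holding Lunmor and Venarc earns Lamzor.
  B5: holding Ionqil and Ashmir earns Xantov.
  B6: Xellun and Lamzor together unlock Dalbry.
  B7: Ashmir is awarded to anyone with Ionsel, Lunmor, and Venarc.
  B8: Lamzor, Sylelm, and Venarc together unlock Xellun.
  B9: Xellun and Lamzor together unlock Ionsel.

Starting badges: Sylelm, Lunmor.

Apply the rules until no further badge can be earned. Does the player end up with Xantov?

Xantov would need Ionqil and Ashmir (B5), but Ionqil is never earned.

No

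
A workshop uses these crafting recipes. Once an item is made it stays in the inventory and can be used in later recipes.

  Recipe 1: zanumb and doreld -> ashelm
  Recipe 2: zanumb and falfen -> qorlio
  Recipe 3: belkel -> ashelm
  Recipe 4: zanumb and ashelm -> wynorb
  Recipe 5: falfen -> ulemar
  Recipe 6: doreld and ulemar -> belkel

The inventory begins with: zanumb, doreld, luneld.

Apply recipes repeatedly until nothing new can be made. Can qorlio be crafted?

qorlio would need zanumb and falfen (Recipe 2), but falfen is never obtained.

No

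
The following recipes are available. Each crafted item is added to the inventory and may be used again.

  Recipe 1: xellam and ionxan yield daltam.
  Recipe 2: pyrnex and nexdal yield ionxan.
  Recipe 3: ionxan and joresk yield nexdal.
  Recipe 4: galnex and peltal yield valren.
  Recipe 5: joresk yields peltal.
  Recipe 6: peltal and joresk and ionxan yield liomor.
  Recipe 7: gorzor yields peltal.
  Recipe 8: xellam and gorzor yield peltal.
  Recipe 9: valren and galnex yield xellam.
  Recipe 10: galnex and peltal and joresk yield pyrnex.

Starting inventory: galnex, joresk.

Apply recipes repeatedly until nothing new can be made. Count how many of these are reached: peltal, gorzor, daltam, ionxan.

Using Recipe 5, joresk makes peltal.
peltal: reached.
No rule produces gorzor, and it is not given.
daltam would need xellam and ionxan (Recipe 1), but ionxan is never obtained.
ionxan would need pyrnex and nexdal (Recipe 2), but nexdal is never obtained.
Reached: peltal — 1 of the 4.

1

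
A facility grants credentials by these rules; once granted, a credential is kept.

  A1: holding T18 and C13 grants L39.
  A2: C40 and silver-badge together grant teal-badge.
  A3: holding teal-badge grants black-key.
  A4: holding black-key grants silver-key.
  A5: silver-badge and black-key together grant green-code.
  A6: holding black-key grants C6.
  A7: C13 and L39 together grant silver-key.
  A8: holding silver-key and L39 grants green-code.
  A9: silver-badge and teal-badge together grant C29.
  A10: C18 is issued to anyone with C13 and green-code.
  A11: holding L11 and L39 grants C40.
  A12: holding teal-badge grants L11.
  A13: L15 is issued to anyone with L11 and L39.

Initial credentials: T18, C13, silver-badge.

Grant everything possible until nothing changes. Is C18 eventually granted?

Yes

Holding T18 and C13 grants L39 (A1).
Holding C13 and L39 grants silver-key (A7).
Holding silver-key and L39 grants green-code (A8).
Holding C13 and green-code grants C18 (A10).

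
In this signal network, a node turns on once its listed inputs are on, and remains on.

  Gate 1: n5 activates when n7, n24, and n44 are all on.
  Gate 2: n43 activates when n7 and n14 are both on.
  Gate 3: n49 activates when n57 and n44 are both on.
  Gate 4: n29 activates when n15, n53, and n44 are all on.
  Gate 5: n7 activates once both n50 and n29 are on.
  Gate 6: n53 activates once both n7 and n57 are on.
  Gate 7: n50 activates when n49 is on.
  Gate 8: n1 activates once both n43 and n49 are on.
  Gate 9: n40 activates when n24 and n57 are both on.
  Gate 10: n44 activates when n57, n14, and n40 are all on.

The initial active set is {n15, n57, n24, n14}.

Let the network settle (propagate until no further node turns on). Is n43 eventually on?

No

n43 would need n7 and n14 (Gate 2), but n7 never turns on.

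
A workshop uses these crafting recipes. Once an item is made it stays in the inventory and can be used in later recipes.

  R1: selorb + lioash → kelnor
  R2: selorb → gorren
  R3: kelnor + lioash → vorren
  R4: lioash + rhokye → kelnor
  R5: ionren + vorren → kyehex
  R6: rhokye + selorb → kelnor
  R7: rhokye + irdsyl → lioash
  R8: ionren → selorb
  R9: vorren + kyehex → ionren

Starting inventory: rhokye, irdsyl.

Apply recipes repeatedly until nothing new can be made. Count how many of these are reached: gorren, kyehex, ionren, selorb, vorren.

rhokye + irdsyl → lioash (R7).
lioash + rhokye → kelnor (R4).
Using R3, kelnor and lioash make vorren.
gorren would need selorb (R2), but selorb is never obtained.
kyehex would need ionren and vorren (R5), but ionren is never obtained.
ionren would need vorren and kyehex (R9), but kyehex is never obtained.
selorb would need ionren (R8), but ionren is never obtained.
vorren: reached.
Reached: vorren — 1 of the 5.

1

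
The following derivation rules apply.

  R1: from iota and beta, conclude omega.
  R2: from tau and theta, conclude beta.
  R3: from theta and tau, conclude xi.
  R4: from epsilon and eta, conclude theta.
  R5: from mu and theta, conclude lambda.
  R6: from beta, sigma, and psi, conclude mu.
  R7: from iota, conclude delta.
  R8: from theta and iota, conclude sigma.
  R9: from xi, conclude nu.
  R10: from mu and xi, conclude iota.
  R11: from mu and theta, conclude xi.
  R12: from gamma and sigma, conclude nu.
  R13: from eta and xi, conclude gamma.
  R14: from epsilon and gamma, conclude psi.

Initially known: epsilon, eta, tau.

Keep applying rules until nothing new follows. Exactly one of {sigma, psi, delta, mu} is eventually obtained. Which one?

From epsilon and eta, R4 gives theta.
theta and tau hold, so xi follows (R3).
From eta and xi, R13 gives gamma.
From epsilon and gamma, R14 gives psi.
sigma would need theta and iota (R8), but iota is never established. delta would need iota (R7), but iota is never established. mu would need beta, sigma, and psi (R6), but sigma is never established.

psi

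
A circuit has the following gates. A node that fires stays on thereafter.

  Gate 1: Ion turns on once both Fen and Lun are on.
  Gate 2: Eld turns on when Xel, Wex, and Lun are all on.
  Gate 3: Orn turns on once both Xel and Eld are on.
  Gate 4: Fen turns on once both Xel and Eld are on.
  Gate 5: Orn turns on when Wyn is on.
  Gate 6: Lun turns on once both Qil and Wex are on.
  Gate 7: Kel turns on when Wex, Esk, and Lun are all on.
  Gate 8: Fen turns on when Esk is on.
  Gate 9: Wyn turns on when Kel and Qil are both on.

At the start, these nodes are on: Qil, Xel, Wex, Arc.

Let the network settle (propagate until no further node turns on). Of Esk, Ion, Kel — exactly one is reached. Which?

Ion

Qil and Wex are on, so Lun turns on (Gate 6).
Xel, Wex, and Lun are on, so Eld turns on (Gate 2).
Xel and Eld are on, so Fen turns on (Gate 4).
Gate 1: Fen and Lun on → Ion on.
Kel would need Wex, Esk, and Lun (Gate 7), but Esk never turns on. No rule produces Esk, and it is not given.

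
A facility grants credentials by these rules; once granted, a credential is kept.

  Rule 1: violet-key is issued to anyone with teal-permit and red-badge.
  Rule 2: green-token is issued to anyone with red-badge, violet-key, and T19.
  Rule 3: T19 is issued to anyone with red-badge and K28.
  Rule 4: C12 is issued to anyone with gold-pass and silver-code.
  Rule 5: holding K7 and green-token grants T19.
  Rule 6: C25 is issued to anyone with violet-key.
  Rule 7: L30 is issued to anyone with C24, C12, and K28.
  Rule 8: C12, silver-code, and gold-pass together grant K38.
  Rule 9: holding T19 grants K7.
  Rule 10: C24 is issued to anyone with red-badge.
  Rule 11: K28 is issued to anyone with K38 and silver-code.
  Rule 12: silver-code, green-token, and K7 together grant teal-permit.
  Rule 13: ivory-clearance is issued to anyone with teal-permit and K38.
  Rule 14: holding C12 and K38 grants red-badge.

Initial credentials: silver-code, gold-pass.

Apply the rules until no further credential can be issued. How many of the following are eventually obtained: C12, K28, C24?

3

Holding gold-pass and silver-code grants C12 (Rule 4).
Holding C12, silver-code, and gold-pass grants K38 (Rule 8).
Holding C12 and K38 grants red-badge (Rule 14).
Holding K38 and silver-code grants K28 (Rule 11).
Holding red-badge grants C24 (Rule 10).
C12: reached.
K28: reached.
C24: reached.
All 3 are reached.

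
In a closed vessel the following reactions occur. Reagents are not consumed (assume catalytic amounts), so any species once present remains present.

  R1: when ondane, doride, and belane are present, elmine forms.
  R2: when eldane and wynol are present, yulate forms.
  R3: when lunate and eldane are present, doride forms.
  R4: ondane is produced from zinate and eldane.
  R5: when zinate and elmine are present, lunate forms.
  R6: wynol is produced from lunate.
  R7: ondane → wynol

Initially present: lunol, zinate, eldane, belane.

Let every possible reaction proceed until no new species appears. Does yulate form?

Yes

zinate and eldane present → ondane forms (R4).
ondane present → wynol forms (R7).
eldane and wynol present → yulate forms (R2).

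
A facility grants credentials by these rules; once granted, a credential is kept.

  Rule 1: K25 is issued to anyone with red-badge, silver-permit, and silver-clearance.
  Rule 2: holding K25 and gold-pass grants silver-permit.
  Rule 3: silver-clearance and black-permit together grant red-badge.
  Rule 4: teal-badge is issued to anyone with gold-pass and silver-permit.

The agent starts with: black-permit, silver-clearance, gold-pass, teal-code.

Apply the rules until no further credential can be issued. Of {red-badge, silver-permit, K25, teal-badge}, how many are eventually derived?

Holding silver-clearance and black-permit grants red-badge (Rule 3).
red-badge: reached.
silver-permit would need K25 and gold-pass (Rule 2), but K25 is never granted.
K25 would need red-badge, silver-permit, and silver-clearance (Rule 1), but silver-permit is never granted.
teal-badge would need gold-pass and silver-permit (Rule 4), but silver-permit is never granted.
Reached: red-badge — 1 of the 4.

1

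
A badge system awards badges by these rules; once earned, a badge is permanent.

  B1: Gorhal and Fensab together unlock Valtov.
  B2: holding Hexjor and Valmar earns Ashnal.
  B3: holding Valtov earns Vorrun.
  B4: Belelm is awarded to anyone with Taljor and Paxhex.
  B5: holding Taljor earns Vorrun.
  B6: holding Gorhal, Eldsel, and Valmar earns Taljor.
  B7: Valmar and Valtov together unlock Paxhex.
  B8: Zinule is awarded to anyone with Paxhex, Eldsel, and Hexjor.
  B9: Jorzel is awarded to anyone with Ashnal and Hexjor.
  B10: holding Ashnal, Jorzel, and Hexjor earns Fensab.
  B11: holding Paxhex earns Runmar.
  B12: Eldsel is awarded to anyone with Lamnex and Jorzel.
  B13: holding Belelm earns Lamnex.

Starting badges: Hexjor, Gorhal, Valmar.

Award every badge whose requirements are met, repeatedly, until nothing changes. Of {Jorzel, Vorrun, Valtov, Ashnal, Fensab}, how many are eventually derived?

With Hexjor and Valmar, Ashnal is earned (B2).
With Ashnal and Hexjor, Jorzel is earned (B9).
With Ashnal, Jorzel, and Hexjor, Fensab is earned (B10).
With Gorhal and Fensab, Valtov is earned (B1).
With Valtov, Vorrun is earned (B3).
Jorzel: reached.
Vorrun: reached.
Valtov: reached.
Ashnal: reached.
Fensab: reached.
All 5 are reached.

5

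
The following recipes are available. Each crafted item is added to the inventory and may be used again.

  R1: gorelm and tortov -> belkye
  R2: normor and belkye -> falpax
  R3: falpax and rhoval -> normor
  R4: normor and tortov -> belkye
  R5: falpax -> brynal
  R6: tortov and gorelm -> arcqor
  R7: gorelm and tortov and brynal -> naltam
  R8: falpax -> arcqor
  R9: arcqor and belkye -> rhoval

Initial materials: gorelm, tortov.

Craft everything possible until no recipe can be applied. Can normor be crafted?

normor would need falpax and rhoval (R3), but falpax is never obtained.

No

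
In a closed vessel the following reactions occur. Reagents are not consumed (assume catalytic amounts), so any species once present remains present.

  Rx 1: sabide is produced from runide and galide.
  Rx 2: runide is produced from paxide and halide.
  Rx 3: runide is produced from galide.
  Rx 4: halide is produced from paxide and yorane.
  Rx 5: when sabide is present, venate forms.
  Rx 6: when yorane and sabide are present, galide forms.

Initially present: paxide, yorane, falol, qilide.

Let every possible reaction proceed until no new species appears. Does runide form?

Yes

paxide and yorane present → halide forms (Rx 4).
paxide and halide present → runide forms (Rx 2).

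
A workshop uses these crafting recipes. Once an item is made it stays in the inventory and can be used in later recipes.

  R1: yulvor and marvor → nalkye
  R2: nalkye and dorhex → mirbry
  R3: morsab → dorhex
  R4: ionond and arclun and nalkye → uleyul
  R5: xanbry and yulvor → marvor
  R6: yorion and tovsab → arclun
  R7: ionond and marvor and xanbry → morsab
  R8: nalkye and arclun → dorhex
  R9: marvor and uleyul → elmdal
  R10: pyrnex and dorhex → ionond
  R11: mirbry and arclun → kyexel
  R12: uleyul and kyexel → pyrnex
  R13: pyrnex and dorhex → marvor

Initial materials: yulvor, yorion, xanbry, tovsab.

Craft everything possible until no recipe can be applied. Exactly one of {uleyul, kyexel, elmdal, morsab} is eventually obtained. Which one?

kyexel

Using R6, yorion and tovsab make arclun.
xanbry and yulvor → marvor (R5).
yulvor and marvor → nalkye (R1).
Using R8, nalkye and arclun make dorhex.
Using R2, nalkye and dorhex make mirbry.
Using R11, mirbry and arclun make kyexel.
uleyul would need ionond, arclun, and nalkye (R4), but ionond is never obtained. morsab would need ionond, marvor, and xanbry (R7), but ionond is never obtained. elmdal would need marvor and uleyul (R9), but uleyul is never obtained.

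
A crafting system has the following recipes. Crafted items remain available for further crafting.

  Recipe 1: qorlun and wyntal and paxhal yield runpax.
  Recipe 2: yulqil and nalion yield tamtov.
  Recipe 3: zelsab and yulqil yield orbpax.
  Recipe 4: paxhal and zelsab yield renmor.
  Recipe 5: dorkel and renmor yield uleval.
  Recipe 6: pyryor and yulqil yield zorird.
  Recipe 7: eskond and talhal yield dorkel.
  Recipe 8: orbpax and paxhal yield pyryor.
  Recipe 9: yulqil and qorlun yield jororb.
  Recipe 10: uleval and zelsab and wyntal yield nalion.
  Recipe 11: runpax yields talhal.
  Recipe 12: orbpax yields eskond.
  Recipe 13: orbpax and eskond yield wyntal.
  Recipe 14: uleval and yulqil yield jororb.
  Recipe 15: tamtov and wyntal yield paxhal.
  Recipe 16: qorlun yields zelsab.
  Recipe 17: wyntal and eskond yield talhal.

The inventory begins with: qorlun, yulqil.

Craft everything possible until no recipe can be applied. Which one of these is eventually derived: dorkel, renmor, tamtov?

qorlun → zelsab (Recipe 16).
Using Recipe 3, zelsab and yulqil make orbpax.
Using Recipe 12, orbpax makes eskond.
Using Recipe 13, orbpax and eskond make wyntal.
wyntal and eskond → talhal (Recipe 17).
eskond and talhal → dorkel (Recipe 7).
renmor would need paxhal and zelsab (Recipe 4), but paxhal is never obtained. tamtov would need yulqil and nalion (Recipe 2), but nalion is never obtained.

dorkel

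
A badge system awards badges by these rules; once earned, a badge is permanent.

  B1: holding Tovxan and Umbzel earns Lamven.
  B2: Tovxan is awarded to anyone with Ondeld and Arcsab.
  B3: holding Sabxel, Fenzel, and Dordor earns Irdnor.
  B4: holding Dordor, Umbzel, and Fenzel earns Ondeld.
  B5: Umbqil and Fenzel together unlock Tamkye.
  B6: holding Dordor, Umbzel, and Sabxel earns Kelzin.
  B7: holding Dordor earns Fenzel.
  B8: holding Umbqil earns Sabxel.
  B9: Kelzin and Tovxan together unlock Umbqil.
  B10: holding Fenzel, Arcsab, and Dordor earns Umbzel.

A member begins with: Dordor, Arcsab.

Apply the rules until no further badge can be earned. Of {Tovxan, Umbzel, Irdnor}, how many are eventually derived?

2

With Dordor, Fenzel is earned (B7).
With Fenzel, Arcsab, and Dordor, Umbzel is earned (B10).
With Dordor, Umbzel, and Fenzel, Ondeld is earned (B4).
With Ondeld and Arcsab, Tovxan is earned (B2).
Tovxan: reached.
Umbzel: reached.
Irdnor would need Sabxel, Fenzel, and Dordor (B3), but Sabxel is never earned.
Reached: Tovxan and Umbzel — 2 of the 3.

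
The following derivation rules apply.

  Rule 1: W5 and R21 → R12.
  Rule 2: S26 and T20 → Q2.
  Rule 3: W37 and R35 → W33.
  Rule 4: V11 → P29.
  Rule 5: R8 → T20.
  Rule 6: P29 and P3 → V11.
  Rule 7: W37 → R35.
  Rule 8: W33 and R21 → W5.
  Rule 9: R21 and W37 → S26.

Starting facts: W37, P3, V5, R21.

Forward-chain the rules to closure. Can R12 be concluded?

Yes

W37 holds, so R35 follows (Rule 7).
From W37 and R35, Rule 3 gives W33.
W33 and R21 hold, so W5 follows (Rule 8).
W5 and R21 hold, so R12 follows (Rule 1).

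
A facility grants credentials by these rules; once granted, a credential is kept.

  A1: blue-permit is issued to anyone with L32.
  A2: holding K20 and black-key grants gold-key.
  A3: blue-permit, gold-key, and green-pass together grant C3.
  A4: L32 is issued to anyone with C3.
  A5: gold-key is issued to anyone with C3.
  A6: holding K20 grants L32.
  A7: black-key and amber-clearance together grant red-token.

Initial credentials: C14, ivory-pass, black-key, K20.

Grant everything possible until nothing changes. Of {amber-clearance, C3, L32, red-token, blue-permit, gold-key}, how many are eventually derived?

3

Holding K20 and black-key grants gold-key (A2).
Holding K20 grants L32 (A6).
Holding L32 grants blue-permit (A1).
No rule produces amber-clearance, and it is not given.
C3 would need blue-permit, gold-key, and green-pass (A3), but green-pass is never granted.
L32: reached.
red-token would need black-key and amber-clearance (A7), but amber-clearance is never granted.
blue-permit: reached.
gold-key: reached.
Reached: L32, blue-permit, and gold-key — 3 of the 6.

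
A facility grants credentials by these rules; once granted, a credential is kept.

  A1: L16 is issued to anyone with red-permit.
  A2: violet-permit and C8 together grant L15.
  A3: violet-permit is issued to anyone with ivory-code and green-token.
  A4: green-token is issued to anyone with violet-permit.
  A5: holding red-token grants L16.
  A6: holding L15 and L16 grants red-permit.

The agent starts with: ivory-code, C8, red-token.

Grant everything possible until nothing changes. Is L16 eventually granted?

Yes

Holding red-token grants L16 (A5).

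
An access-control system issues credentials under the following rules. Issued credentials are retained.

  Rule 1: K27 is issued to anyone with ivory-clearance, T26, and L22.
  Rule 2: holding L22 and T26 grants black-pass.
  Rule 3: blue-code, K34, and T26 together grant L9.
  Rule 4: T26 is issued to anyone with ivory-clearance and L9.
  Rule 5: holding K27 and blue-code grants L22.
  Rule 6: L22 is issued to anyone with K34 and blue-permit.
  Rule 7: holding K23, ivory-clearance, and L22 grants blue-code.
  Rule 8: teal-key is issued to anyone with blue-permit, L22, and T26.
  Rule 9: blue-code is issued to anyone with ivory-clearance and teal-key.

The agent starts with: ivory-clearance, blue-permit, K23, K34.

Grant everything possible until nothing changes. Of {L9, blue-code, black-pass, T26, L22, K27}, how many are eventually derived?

Holding K34 and blue-permit grants L22 (Rule 6).
Holding K23, ivory-clearance, and L22 grants blue-code (Rule 7).
L9 would need blue-code, K34, and T26 (Rule 3), but T26 is never granted.
blue-code: reached.
black-pass would need L22 and T26 (Rule 2), but T26 is never granted.
T26 would need ivory-clearance and L9 (Rule 4), but L9 is never granted.
L22: reached.
K27 would need ivory-clearance, T26, and L22 (Rule 1), but T26 is never granted.
Reached: blue-code and L22 — 2 of the 6.

2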